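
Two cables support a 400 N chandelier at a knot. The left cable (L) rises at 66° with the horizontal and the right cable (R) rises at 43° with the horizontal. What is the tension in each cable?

T_L = 309.4 N, T_R = 172.1 N

ΣF_x = 0: −T_L·cos66° + T_R·cos43° = 0 → T_R = 0.556142·T_L.
ΣF_y = 0: T_L·sin66° + T_R·sin43° = 400.
Substitute: T_L·(0.913545 + 0.556142·0.681998) = 400 → T_L = 309.398 ≈ 309.4 N.
Then T_R = 0.556142 × 309.398 = 172.1 N.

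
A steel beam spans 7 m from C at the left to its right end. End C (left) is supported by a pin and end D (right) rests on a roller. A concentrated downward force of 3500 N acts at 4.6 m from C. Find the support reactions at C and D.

C_x = 0, C_y = 1200 N, D_y = 2300 N

ΣM about C: D_y·7 − 3500·4.6 = 0 → D_y = 16100/7 = 2300 N.
ΣF_y = 0: C_y + 2300 − 3500 = 0 → C_y = 1200 N.
ΣF_x = 0: no horizontal applied forces, so C_x = 0.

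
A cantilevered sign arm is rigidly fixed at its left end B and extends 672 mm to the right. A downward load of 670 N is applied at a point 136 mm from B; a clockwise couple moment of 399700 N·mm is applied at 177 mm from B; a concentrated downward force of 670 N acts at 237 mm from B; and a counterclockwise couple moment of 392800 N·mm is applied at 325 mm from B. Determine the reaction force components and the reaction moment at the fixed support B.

ΣF_x = 0: B_x = 0.
ΣF_y = 0: B_y − 670 − 670 = 0 → B_y = 1340 N.
ΣM about B: M_B − 670·136 − 399700 − 670·237 + 392800 = 0 → M_B = 256800 N·mm.

B_x = 0, B_y = 1340 N, M_B = 256800 N·mm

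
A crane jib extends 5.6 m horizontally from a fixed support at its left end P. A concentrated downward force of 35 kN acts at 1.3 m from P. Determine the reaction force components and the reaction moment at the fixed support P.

ΣF_x = 0: P_x = 0.
ΣF_y = 0: P_y − 35 = 0 → P_y = 35.00 kN.
ΣM about P: M_P − 35·1.3 = 0 → M_P = 45.50 kN·m.

P_x = 0, P_y = 35.00 kN, M_P = 45.50 kN·m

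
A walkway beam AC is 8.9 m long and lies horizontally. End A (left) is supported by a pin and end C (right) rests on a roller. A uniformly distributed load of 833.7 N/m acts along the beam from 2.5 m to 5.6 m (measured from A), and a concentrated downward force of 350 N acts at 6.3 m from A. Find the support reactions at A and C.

A_x = 0, A_y = 1511 N, C_y = 1424 N

Resultant of the distributed load: 833.7 × 3.1 = 2584.47 N at 4.05 m from A.
Moments about A: C_y·8.9 − (833.7·3.1)·4.05 − 350·6.3 = 0 → C_y = 12672.1035/8.9 = 1423.83 ≈ 1424 N.
ΣF_y = 0: A_y + 1423.83 − 833.7·3.1 − 350 = 0 → A_y = 1511 N.
ΣF_x = 0: no horizontal applied forces, so A_x = 0.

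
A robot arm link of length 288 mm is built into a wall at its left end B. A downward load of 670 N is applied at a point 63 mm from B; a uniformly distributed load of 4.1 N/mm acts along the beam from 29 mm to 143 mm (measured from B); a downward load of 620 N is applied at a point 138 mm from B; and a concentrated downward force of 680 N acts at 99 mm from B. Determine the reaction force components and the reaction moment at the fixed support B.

Resultant of the distributed load: 4.1 × 114 = 467.4 N at 86 mm from B.
ΣF_x = 0: B_x = 0.
ΣF_y = 0: B_y − 670 − 4.1·114 − 620 − 680 = 0 → B_y = 2437 N.
ΣM about B: M_B − 670·63 − (4.1·114)·86 − 620·138 − 680·99 = 0 → M_B = 235300 N·mm.

B_x = 0, B_y = 2437 N, M_B = 235300 N·mm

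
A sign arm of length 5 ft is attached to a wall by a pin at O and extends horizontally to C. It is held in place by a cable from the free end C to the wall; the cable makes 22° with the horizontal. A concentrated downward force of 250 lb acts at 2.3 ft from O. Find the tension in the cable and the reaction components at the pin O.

ΣM about O: T·sin22°·5 − 250·2.3 = 0 → T = 575/(5·0.374607) = 306.988 ≈ 307.0 lb.
ΣF_x = 0: O_x − T·cos22° = 0 → O_x = 306.988 × 0.927184 = 284.6 lb.
ΣF_y = 0: O_y + T·sin22° − 250 = 0 → O_y = 250 − 306.988 × 0.374607 = 135.0 lb.

T = 307.0 lb, O_x = 284.6 lb, O_y = 135.0 lb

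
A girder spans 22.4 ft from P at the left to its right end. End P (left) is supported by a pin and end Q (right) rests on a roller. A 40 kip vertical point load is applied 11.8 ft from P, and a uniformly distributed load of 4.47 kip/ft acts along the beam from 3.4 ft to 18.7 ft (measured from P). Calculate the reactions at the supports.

P_x = 0, P_y = 53.58 kip, Q_y = 54.81 kip

Resultant of the distributed load: 4.47 × 15.3 = 68.391 kip at 11.05 ft from P.
ΣM about P: Q_y·22.4 − 40·11.8 − (4.47·15.3)·11.05 = 0 → Q_y = 1227.72055/22.4 = 54.809 ≈ 54.81 kip.
ΣF_y = 0: P_y + 54.809 − 40 − 4.47·15.3 = 0 → P_y = 53.58 kip.
ΣF_x = 0: no horizontal applied forces, so P_x = 0.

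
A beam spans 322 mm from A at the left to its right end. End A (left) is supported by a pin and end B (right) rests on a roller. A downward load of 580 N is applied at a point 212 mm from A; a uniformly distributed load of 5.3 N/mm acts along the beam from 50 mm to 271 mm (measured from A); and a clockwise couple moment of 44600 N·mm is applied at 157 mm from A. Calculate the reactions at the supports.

Resultant of the distributed load: 5.3 × 221 = 1171.3 N at 160.5 mm from A.
ΣM about A: B_y·322 − 580·212 − (5.3·221)·160.5 − 44600 = 0 → B_y = 355553.65/322 = 1104.2 ≈ 1104 N.
ΣF_y = 0: A_y + 1104.2 − 580 − 5.3·221 = 0 → A_y = 647.1 N.
ΣF_x = 0: no horizontal applied forces, so A_x = 0.

A_x = 0, A_y = 647.1 N, B_y = 1104 N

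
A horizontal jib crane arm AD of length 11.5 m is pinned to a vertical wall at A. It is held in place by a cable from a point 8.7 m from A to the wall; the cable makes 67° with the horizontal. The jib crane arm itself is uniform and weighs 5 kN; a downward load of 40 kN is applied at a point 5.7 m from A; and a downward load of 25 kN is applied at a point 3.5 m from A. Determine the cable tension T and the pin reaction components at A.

T = 42.99 kN, A_x = 16.80 kN, A_y = 30.43 kN

ΣM about A: T·sin67°·8.7 − 5·5.75 − 40·5.7 − 25·3.5 = 0 → T = 344.25/(8.7·0.920505) = 42.9861 ≈ 42.99 kN.
ΣF_x = 0: A_x − T·cos67° = 0 → A_x = 42.9861 × 0.390731 = 16.80 kN.
ΣF_y = 0: A_y + T·sin67° − 5 − 40 − 25 = 0 → A_y = 70 − 42.9861 × 0.920505 = 30.43 kN.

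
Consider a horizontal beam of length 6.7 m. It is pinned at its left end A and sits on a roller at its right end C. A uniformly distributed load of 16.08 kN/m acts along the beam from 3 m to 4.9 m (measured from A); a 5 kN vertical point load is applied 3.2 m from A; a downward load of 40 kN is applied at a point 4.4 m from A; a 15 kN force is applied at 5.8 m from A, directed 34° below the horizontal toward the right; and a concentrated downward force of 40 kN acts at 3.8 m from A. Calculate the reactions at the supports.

Resultant of the distributed load: 16.08 × 1.9 = 30.552 kN at 3.95 m from A.
ΣM about A: C_y·6.7 − (16.08·1.9)·3.95 − 5·3.2 − 40·4.4 − 15·sin34°·5.8 − 40·3.8 = 0 → C_y = 513.33/6.7 = 76.6164 ≈ 76.62 kN.
ΣF_y = 0: A_y + 76.6164 − 16.08·1.9 − 5 − 40 − 15·sin34° − 40 = 0 → A_y = 47.32 kN.
ΣF_x = 0: A_x + 15·cos34° = 0 → A_x = -12.44 kN.

A_x = -12.44 kN, A_y = 47.32 kN, C_y = 76.62 kN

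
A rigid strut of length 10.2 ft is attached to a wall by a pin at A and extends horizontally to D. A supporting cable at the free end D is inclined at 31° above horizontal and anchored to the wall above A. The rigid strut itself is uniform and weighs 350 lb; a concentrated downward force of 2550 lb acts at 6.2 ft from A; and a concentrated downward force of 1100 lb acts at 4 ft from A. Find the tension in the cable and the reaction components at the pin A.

ΣM about A: T·sin31°·10.2 − 350·5.1 − 2550·6.2 − 1100·4 = 0 → T = 21995/(10.2·0.515038) = 4186.82 ≈ 4187 lb.
ΣF_x = 0: A_x − T·cos31° = 0 → A_x = 4186.82 × 0.857167 = 3589 lb.
ΣF_y = 0: A_y + T·sin31° − 350 − 2550 − 1100 = 0 → A_y = 4000 − 4186.82 × 0.515038 = 1844 lb.

T = 4187 lb, A_x = 3589 lb, A_y = 1844 lb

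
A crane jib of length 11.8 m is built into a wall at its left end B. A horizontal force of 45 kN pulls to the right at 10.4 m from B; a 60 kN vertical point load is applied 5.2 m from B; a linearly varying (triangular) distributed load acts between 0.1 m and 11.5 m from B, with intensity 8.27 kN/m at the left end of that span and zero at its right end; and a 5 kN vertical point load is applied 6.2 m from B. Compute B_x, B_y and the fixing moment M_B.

Resultant of the triangular load: ½ × 8.27 × 11.4 = 47.139 kN, acting at 3.9 m from B (one-third of the span from the peak).
ΣF_x = 0: B_x + 45 = 0 → B_x = -45.00 kN.
ΣF_y = 0: B_y − 60 − ½·8.27·11.4 − 5 = 0 → B_y = 112.1 kN.
ΣM about B: M_B − 60·5.2 − (½·8.27·11.4)·3.9 − 5·6.2 = 0 → M_B = 526.8 kN·m.

B_x = -45.00 kN, B_y = 112.1 kN, M_B = 526.8 kN·m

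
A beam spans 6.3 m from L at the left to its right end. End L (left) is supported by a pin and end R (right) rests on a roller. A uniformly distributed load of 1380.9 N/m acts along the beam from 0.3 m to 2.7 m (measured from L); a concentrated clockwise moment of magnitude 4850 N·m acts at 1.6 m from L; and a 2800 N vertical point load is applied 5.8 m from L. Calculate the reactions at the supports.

Resultant of the distributed load: 1380.9 × 2.4 = 3314.16 N at 1.5 m from L.
Moments about L: R_y·6.3 − (1380.9·2.4)·1.5 − 4850 − 2800·5.8 = 0 → R_y = 26061.24/6.3 = 4136.7 ≈ 4137 N.
ΣF_y = 0: L_y + 4136.7 − 1380.9·2.4 − 2800 = 0 → L_y = 1977 N.
ΣF_x = 0: no horizontal applied forces, so L_x = 0.

L_x = 0, L_y = 1977 N, R_y = 4137 N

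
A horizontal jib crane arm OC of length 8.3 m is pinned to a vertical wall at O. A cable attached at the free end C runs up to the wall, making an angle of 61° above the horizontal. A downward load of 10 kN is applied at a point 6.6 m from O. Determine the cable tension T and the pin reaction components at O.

T = 9.092 kN, O_x = 4.408 kN, O_y = 2.048 kN

ΣM about O: T·sin61°·8.3 − 10·6.6 = 0 → T = 66/(8.3·0.87462) = 9.09173 ≈ 9.092 kN.
ΣF_x = 0: O_x − T·cos61° = 0 → O_x = 9.09173 × 0.48481 = 4.408 kN.
ΣF_y = 0: O_y + T·sin61° − 10 = 0 → O_y = 10 − 9.09173 × 0.87462 = 2.048 kN.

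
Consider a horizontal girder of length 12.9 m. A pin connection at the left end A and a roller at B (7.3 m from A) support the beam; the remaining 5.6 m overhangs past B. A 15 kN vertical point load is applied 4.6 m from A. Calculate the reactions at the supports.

A_x = 0, A_y = 5.548 kN, B_y = 9.452 kN

ΣM about A: B_y·7.3 − 15·4.6 = 0 → B_y = 69/7.3 = 9.45205 ≈ 9.452 kN.
ΣF_y = 0: A_y + 9.45205 − 15 = 0 → A_y = 5.548 kN.
ΣF_x = 0: no horizontal applied forces, so A_x = 0.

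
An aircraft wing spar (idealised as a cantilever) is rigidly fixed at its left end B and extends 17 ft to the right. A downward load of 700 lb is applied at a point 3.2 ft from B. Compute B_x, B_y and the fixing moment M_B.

ΣF_x = 0: B_x = 0.
ΣF_y = 0: B_y − 700 = 0 → B_y = 700.0 lb.
ΣM about B: M_B − 700·3.2 = 0 → M_B = 2240 lb·ft.

B_x = 0, B_y = 700.0 lb, M_B = 2240 lb·ft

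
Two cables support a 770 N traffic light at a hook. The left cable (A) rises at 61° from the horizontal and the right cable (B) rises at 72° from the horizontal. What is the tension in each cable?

T_A = 325.3 N, T_B = 510.4 N

ΣF_x = 0: −T_A·cos61° + T_B·cos72° = 0 → T_B = 1.56888·T_A.
ΣF_y = 0: T_A·sin61° + T_B·sin72° = 770.
Substitute: T_A·(0.87462 + 1.56888·0.951057) = 770 → T_A = 325.346 ≈ 325.3 N.
Then T_B = 1.56888 × 325.346 = 510.4 N.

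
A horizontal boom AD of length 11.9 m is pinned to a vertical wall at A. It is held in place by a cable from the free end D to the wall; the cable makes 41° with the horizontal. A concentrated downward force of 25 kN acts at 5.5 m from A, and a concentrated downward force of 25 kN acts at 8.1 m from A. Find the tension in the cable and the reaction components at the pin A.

T = 43.55 kN, A_x = 32.87 kN, A_y = 21.43 kN

ΣM about A: T·sin41°·11.9 − 25·5.5 − 25·8.1 = 0 → T = 340/(11.9·0.656059) = 43.5501 ≈ 43.55 kN.
ΣF_x = 0: A_x − T·cos41° = 0 → A_x = 43.5501 × 0.75471 = 32.87 kN.
ΣF_y = 0: A_y + T·sin41° − 25 − 25 = 0 → A_y = 50 − 43.5501 × 0.656059 = 21.43 kN.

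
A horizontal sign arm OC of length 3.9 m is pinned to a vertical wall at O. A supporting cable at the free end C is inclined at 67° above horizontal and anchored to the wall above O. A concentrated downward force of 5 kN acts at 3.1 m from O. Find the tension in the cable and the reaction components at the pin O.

T = 4.318 kN, O_x = 1.687 kN, O_y = 1.026 kN

ΣM about O: T·sin67°·3.9 − 5·3.1 = 0 → T = 15.5/(3.9·0.920505) = 4.31759 ≈ 4.318 kN.
ΣF_x = 0: O_x − T·cos67° = 0 → O_x = 4.31759 × 0.390731 = 1.687 kN.
ΣF_y = 0: O_y + T·sin67° − 5 = 0 → O_y = 5 − 4.31759 × 0.920505 = 1.026 kN.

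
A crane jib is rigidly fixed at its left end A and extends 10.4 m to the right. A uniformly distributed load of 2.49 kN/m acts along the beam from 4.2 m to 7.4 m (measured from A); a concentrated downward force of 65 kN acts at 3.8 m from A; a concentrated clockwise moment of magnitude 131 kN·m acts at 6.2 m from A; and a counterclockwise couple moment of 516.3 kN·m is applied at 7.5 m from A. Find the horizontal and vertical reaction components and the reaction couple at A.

A_x = 0, A_y = 72.97 kN, M_A = -92.09 kN·m

Resultant of the distributed load: 2.49 × 3.2 = 7.968 kN at 5.8 m from A.
ΣF_x = 0: A_x = 0.
ΣF_y = 0: A_y − 2.49·3.2 − 65 = 0 → A_y = 72.97 kN.
ΣM about A: M_A − (2.49·3.2)·5.8 − 65·3.8 − 131 + 516.3 = 0 → M_A = -92.09 kN·m.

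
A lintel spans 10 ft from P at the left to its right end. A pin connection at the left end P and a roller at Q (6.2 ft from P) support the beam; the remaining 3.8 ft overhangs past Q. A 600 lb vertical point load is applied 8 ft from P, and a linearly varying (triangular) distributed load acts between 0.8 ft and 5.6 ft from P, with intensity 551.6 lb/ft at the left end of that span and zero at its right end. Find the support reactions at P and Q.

Resultant of the triangular load: ½ × 551.6 × 4.8 = 1323.84 lb, acting at 2.4 ft from P (one-third of the span from the peak).
ΣM about P: Q_y·6.2 − 600·8 − (½·551.6·4.8)·2.4 = 0 → Q_y = 7977.216/6.2 = 1286.65 ≈ 1287 lb.
ΣF_y = 0: P_y + 1286.65 − 600 − ½·551.6·4.8 = 0 → P_y = 637.2 lb.
ΣF_x = 0: no horizontal applied forces, so P_x = 0.

P_x = 0, P_y = 637.2 lb, Q_y = 1287 lb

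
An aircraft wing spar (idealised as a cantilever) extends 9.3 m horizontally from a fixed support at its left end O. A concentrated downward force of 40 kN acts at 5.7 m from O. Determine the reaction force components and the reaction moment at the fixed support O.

ΣF_x = 0: O_x = 0.
ΣF_y = 0: O_y − 40 = 0 → O_y = 40.00 kN.
ΣM about O: M_O − 40·5.7 = 0 → M_O = 228.0 kN·m.

O_x = 0, O_y = 40.00 kN, M_O = 228.0 kN·m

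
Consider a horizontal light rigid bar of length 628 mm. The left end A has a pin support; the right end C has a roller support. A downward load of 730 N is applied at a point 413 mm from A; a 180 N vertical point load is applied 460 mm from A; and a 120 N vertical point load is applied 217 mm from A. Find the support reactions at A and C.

Moments about A: C_y·628 − 730·413 − 180·460 − 120·217 = 0 → C_y = 410330/628 = 653.392 ≈ 653.4 N.
ΣF_y = 0: A_y + 653.392 − 730 − 180 − 120 = 0 → A_y = 376.6 N.
ΣF_x = 0: no horizontal applied forces, so A_x = 0.

A_x = 0, A_y = 376.6 N, C_y = 653.4 N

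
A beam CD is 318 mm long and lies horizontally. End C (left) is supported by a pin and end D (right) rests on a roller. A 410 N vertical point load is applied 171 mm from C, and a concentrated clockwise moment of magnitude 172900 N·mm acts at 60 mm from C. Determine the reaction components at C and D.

C_x = 0, C_y = -354.2 N, D_y = 764.2 N

ΣM about C: D_y·318 − 410·171 − 172900 = 0 → D_y = 243010/318 = 764.182 ≈ 764.2 N.
ΣF_y = 0: C_y + 764.182 − 410 = 0 → C_y = -354.2 N.
ΣF_x = 0: no horizontal applied forces, so C_x = 0.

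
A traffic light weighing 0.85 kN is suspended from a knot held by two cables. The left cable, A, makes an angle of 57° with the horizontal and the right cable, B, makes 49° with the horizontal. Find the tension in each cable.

T_A = 0.5801 kN, T_B = 0.4816 kN

ΣF_x = 0: −T_A·cos57° + T_B·cos49° = 0 → T_B = 0.830168·T_A.
ΣF_y = 0: T_A·sin57° + T_B·sin49° = 0.85.
Substitute: T_A·(0.838671 + 0.830168·0.75471) = 0.85 → T_A = 0.580123 ≈ 0.5801 kN.
Then T_B = 0.830168 × 0.580123 = 0.4816 kN.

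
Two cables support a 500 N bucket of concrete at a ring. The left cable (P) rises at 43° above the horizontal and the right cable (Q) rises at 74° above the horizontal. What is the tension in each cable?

ΣF_x = 0: −T_P·cos43° + T_Q·cos74° = 0 → T_Q = 2.65332·T_P.
ΣF_y = 0: T_P·sin43° + T_Q·sin74° = 500.
Substitute: T_P·(0.681998 + 2.65332·0.961262) = 500 → T_P = 154.677 ≈ 154.7 N.
Then T_Q = 2.65332 × 154.677 = 410.4 N.

T_P = 154.7 N, T_Q = 410.4 N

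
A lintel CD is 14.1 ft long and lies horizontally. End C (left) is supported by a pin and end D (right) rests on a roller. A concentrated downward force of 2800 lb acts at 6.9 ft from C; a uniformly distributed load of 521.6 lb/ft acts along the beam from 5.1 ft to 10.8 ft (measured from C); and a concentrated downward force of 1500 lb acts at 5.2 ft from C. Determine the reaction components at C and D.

Resultant of the distributed load: 521.6 × 5.7 = 2973.12 lb at 7.95 ft from C.
Moments about C: D_y·14.1 − 2800·6.9 − (521.6·5.7)·7.95 − 1500·5.2 = 0 → D_y = 50756.304/14.1 = 3599.74 ≈ 3600 lb.
ΣF_y = 0: C_y + 3599.74 − 2800 − 521.6·5.7 − 1500 = 0 → C_y = 3673 lb.
ΣF_x = 0: no horizontal applied forces, so C_x = 0.

C_x = 0, C_y = 3673 lb, D_y = 3600 lb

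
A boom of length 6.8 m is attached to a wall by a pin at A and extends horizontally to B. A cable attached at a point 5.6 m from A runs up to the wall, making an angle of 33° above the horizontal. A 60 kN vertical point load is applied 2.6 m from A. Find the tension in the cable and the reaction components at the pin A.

T = 51.15 kN, A_x = 42.90 kN, A_y = 32.14 kN

ΣM about A: T·sin33°·5.6 − 60·2.6 = 0 → T = 156/(5.6·0.544639) = 51.1479 ≈ 51.15 kN.
ΣF_x = 0: A_x − T·cos33° = 0 → A_x = 51.1479 × 0.838671 = 42.90 kN.
ΣF_y = 0: A_y + T·sin33° − 60 = 0 → A_y = 60 − 51.1479 × 0.544639 = 32.14 kN.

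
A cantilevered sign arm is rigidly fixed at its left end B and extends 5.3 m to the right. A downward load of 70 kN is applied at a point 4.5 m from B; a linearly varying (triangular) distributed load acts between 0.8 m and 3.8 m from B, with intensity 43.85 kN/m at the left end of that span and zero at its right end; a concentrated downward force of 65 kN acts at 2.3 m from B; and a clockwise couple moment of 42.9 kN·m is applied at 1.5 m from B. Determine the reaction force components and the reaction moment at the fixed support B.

B_x = 0, B_y = 200.8 kN, M_B = 625.8 kN·m

Resultant of the triangular load: ½ × 43.85 × 3 = 65.775 kN, acting at 1.8 m from B (one-third of the span from the peak).
ΣF_x = 0: B_x = 0.
ΣF_y = 0: B_y − 70 − ½·43.85·3 − 65 = 0 → B_y = 200.8 kN.
ΣM about B: M_B − 70·4.5 − (½·43.85·3)·1.8 − 65·2.3 − 42.9 = 0 → M_B = 625.8 kN·m.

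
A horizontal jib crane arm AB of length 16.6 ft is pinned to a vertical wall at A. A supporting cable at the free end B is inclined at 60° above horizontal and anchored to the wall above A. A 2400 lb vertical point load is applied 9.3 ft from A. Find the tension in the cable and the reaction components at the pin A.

T = 1553 lb, A_x = 776.3 lb, A_y = 1055 lb

ΣM about A: T·sin60°·16.6 − 2400·9.3 = 0 → T = 22320/(16.6·0.866025) = 1552.59 ≈ 1553 lb.
ΣF_x = 0: A_x − T·cos60° = 0 → A_x = 1552.59 × 0.5 = 776.3 lb.
ΣF_y = 0: A_y + T·sin60° − 2400 = 0 → A_y = 2400 − 1552.59 × 0.866025 = 1055 lb.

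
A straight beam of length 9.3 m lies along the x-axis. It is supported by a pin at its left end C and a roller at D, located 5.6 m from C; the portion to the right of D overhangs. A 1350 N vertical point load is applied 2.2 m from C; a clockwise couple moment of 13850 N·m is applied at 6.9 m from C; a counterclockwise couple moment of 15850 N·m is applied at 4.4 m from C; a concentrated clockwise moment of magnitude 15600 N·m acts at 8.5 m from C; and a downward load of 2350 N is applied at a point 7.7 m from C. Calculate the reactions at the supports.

C_x = 0, C_y = -2490 N, D_y = 6190 N

Moments about C: D_y·5.6 − 1350·2.2 − 13850 + 15850 − 15600 − 2350·7.7 = 0 → D_y = 34665/5.6 = 6190.18 ≈ 6190 N.
ΣF_y = 0: C_y + 6190.18 − 1350 − 2350 = 0 → C_y = -2490 N.
ΣF_x = 0: no horizontal applied forces, so C_x = 0.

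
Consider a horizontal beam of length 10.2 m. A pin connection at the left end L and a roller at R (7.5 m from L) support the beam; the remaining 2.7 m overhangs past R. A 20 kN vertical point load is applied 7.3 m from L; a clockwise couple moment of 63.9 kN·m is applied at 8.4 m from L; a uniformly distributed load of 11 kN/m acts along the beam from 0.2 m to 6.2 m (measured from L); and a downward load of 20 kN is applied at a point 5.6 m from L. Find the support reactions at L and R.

Resultant of the distributed load: 11 × 6 = 66 kN at 3.2 m from L.
Taking moments about L: R_y·7.5 − 20·7.3 − 63.9 − (11·6)·3.2 − 20·5.6 = 0 → R_y = 533.1/7.5 = 71.08 kN.
ΣF_y = 0: L_y + 71.08 − 20 − 11·6 − 20 = 0 → L_y = 34.92 kN.
ΣF_x = 0: no horizontal applied forces, so L_x = 0.

L_x = 0, L_y = 34.92 kN, R_y = 71.08 kN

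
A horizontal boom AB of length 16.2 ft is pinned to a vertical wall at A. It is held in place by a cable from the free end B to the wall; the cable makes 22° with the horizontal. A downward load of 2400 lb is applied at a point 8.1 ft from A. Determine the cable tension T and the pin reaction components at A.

ΣM about A: T·sin22°·16.2 − 2400·8.1 = 0 → T = 19440/(16.2·0.374607) = 3203.36 ≈ 3203 lb.
ΣF_x = 0: A_x − T·cos22° = 0 → A_x = 3203.36 × 0.927184 = 2970 lb.
ΣF_y = 0: A_y + T·sin22° − 2400 = 0 → A_y = 2400 − 3203.36 × 0.374607 = 1200 lb.

T = 3203 lb, A_x = 2970 lb, A_y = 1200 lb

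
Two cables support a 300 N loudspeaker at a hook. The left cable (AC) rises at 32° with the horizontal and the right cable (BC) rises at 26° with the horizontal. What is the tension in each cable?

T_AC = 318.0 N, T_BC = 300.0 N

ΣF_x = 0: −T_AC·cos32° + T_BC·cos26° = 0 → T_BC = 0.94354·T_AC.
ΣF_y = 0: T_AC·sin32° + T_BC·sin26° = 300.
Substitute: T_AC·(0.529919 + 0.94354·0.438371) = 300 → T_AC = 317.952 ≈ 318.0 N.
Then T_BC = 0.94354 × 317.952 = 300.0 N.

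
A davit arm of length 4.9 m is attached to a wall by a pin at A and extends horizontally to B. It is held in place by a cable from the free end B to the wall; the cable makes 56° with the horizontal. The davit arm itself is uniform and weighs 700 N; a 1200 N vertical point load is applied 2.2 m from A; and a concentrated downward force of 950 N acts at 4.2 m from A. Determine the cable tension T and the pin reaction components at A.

T = 2054 N, A_x = 1149 N, A_y = 1147 N

ΣM about A: T·sin56°·4.9 − 700·2.45 − 1200·2.2 − 950·4.2 = 0 → T = 8345/(4.9·0.829038) = 2054.26 ≈ 2054 N.
ΣF_x = 0: A_x − T·cos56° = 0 → A_x = 2054.26 × 0.559193 = 1149 N.
ΣF_y = 0: A_y + T·sin56° − 700 − 1200 − 950 = 0 → A_y = 2850 − 2054.26 × 0.829038 = 1147 N.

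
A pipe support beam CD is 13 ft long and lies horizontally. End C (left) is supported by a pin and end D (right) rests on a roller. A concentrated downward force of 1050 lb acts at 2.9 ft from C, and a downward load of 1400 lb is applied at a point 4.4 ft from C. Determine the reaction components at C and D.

Taking moments about C: D_y·13 − 1050·2.9 − 1400·4.4 = 0 → D_y = 9205/13 = 708.077 ≈ 708.1 lb.
ΣF_y = 0: C_y + 708.077 − 1050 − 1400 = 0 → C_y = 1742 lb.
ΣF_x = 0: no horizontal applied forces, so C_x = 0.

C_x = 0, C_y = 1742 lb, D_y = 708.1 lb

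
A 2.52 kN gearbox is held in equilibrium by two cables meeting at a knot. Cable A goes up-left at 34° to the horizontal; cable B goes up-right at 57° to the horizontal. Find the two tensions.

T_A = 1.373 kN, T_B = 2.089 kN

ΣF_x = 0: −T_A·cos34° + T_B·cos57° = 0 → T_B = 1.52218·T_A.
ΣF_y = 0: T_A·sin34° + T_B·sin57° = 2.52.
Substitute: T_A·(0.559193 + 1.52218·0.838671) = 2.52 → T_A = 1.3727 ≈ 1.373 kN.
Then T_B = 1.52218 × 1.3727 = 2.089 kN.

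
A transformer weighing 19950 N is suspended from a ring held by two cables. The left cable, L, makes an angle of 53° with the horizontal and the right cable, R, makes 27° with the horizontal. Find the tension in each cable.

ΣF_x = 0: −T_L·cos53° + T_R·cos27° = 0 → T_R = 0.675433·T_L.
ΣF_y = 0: T_L·sin53° + T_R·sin27° = 19950.
Substitute: T_L·(0.798636 + 0.675433·0.45399) = 19950 → T_L = 18049.8 ≈ 18050 N.
Then T_R = 0.675433 × 18049.8 = 12190 N.

T_L = 18050 N, T_R = 12190 N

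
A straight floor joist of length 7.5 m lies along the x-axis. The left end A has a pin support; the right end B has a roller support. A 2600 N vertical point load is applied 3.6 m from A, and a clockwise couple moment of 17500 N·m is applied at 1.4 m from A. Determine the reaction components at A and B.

ΣM about A: B_y·7.5 − 2600·3.6 − 17500 = 0 → B_y = 26860/7.5 = 3581.33 ≈ 3581 N.
ΣF_y = 0: A_y + 3581.33 − 2600 = 0 → A_y = -981.3 N.
ΣF_x = 0: no horizontal applied forces, so A_x = 0.

A_x = 0, A_y = -981.3 N, B_y = 3581 N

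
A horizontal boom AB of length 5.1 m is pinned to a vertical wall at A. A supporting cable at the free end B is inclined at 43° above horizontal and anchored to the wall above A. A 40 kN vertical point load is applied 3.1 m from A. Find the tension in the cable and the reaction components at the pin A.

ΣM about A: T·sin43°·5.1 − 40·3.1 = 0 → T = 124/(5.1·0.681998) = 35.6507 ≈ 35.65 kN.
ΣF_x = 0: A_x − T·cos43° = 0 → A_x = 35.6507 × 0.731354 = 26.07 kN.
ΣF_y = 0: A_y + T·sin43° − 40 = 0 → A_y = 40 − 35.6507 × 0.681998 = 15.69 kN.

T = 35.65 kN, A_x = 26.07 kN, A_y = 15.69 kN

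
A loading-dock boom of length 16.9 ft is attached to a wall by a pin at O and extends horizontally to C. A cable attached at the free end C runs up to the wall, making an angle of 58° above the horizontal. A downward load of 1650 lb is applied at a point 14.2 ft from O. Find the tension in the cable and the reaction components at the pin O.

T = 1635 lb, O_x = 866.3 lb, O_y = 263.6 lb

ΣM about O: T·sin58°·16.9 − 1650·14.2 = 0 → T = 23430/(16.9·0.848048) = 1634.8 ≈ 1635 lb.
ΣF_x = 0: O_x − T·cos58° = 0 → O_x = 1634.8 × 0.529919 = 866.3 lb.
ΣF_y = 0: O_y + T·sin58° − 1650 = 0 → O_y = 1650 − 1634.8 × 0.848048 = 263.6 lb.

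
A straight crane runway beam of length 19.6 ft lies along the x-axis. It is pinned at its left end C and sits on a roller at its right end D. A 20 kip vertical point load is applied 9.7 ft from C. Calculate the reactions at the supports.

C_x = 0, C_y = 10.10 kip, D_y = 9.898 kip

Taking moments about C: D_y·19.6 − 20·9.7 = 0 → D_y = 194/19.6 = 9.89796 ≈ 9.898 kip.
ΣF_y = 0: C_y + 9.89796 − 20 = 0 → C_y = 10.10 kip.
ΣF_x = 0: no horizontal applied forces, so C_x = 0.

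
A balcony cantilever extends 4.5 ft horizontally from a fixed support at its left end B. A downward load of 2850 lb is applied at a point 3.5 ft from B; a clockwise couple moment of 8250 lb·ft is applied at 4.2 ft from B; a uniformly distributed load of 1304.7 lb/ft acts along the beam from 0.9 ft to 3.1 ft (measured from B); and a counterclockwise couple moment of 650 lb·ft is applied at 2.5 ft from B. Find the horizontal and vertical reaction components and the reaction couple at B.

B_x = 0, B_y = 5720 lb, M_B = 23320 lb·ft

Resultant of the distributed load: 1304.7 × 2.2 = 2870.34 lb at 2 ft from B.
ΣF_x = 0: B_x = 0.
ΣF_y = 0: B_y − 2850 − 1304.7·2.2 = 0 → B_y = 5720 lb.
ΣM about B: M_B − 2850·3.5 − 8250 − (1304.7·2.2)·2 + 650 = 0 → M_B = 23320 lb·ft.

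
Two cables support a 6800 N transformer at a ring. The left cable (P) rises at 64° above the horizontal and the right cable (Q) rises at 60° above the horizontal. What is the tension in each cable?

ΣF_x = 0: −T_P·cos64° + T_Q·cos60° = 0 → T_Q = 0.876742·T_P.
ΣF_y = 0: T_P·sin64° + T_Q·sin60° = 6800.
Substitute: T_P·(0.898794 + 0.876742·0.866025) = 6800 → T_P = 4101.14 ≈ 4101 N.
Then T_Q = 0.876742 × 4101.14 = 3596 N.

T_P = 4101 N, T_Q = 3596 N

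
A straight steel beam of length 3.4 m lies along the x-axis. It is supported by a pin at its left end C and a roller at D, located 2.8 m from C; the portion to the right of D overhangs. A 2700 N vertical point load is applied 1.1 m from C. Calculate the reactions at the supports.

C_x = 0, C_y = 1639 N, D_y = 1061 N

Moments about C: D_y·2.8 − 2700·1.1 = 0 → D_y = 2970/2.8 = 1060.71 ≈ 1061 N.
ΣF_y = 0: C_y + 1060.71 − 2700 = 0 → C_y = 1639 N.
ΣF_x = 0: no horizontal applied forces, so C_x = 0.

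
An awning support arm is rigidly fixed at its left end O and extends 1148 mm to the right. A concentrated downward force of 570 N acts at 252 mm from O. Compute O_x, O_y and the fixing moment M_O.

O_x = 0, O_y = 570.0 N, M_O = 143600 N·mm

ΣF_x = 0: O_x = 0.
ΣF_y = 0: O_y − 570 = 0 → O_y = 570.0 N.
ΣM about O: M_O − 570·252 = 0 → M_O = 143600 N·mm.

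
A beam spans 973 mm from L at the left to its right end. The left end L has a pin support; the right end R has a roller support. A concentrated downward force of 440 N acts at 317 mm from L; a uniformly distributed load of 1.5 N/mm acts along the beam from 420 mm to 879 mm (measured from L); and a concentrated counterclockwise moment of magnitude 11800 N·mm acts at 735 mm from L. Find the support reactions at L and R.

Resultant of the distributed load: 1.5 × 459 = 688.5 N at 649.5 mm from L.
Taking moments about L: R_y·973 − 440·317 − (1.5·459)·649.5 + 11800 = 0 → R_y = 574860.75/973 = 590.813 ≈ 590.8 N.
ΣF_y = 0: L_y + 590.813 − 440 − 1.5·459 = 0 → L_y = 537.7 N.
ΣF_x = 0: no horizontal applied forces, so L_x = 0.

L_x = 0, L_y = 537.7 N, R_y = 590.8 N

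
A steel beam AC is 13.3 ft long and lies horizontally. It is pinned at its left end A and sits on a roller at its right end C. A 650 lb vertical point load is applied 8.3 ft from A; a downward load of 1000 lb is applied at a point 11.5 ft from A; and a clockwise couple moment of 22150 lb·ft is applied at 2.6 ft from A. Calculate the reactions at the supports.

Taking moments about A: C_y·13.3 − 650·8.3 − 1000·11.5 − 22150 = 0 → C_y = 39045/13.3 = 2935.71 ≈ 2936 lb.
ΣF_y = 0: A_y + 2935.71 − 650 − 1000 = 0 → A_y = -1286 lb.
ΣF_x = 0: no horizontal applied forces, so A_x = 0.

A_x = 0, A_y = -1286 lb, C_y = 2936 lb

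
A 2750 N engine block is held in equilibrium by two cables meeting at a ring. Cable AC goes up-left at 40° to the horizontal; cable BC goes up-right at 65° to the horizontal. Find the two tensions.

T_AC = 1203 N, T_BC = 2181 N

ΣF_x = 0: −T_AC·cos40° + T_BC·cos65° = 0 → T_BC = 1.81262·T_AC.
ΣF_y = 0: T_AC·sin40° + T_BC·sin65° = 2750.
Substitute: T_AC·(0.642788 + 1.81262·0.906308) = 2750 → T_AC = 1203.2 ≈ 1203 N.
Then T_BC = 1.81262 × 1203.2 = 2181 N.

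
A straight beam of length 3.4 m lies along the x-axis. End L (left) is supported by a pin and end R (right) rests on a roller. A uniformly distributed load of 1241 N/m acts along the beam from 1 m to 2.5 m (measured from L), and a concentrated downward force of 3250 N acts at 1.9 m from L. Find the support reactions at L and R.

L_x = 0, L_y = 2337 N, R_y = 2774 N

Resultant of the distributed load: 1241 × 1.5 = 1861.5 N at 1.75 m from L.
ΣM about L: R_y·3.4 − (1241·1.5)·1.75 − 3250·1.9 = 0 → R_y = 9432.625/3.4 = 2774.3 ≈ 2774 N.
ΣF_y = 0: L_y + 2774.3 − 1241·1.5 − 3250 = 0 → L_y = 2337 N.
ΣF_x = 0: no horizontal applied forces, so L_x = 0.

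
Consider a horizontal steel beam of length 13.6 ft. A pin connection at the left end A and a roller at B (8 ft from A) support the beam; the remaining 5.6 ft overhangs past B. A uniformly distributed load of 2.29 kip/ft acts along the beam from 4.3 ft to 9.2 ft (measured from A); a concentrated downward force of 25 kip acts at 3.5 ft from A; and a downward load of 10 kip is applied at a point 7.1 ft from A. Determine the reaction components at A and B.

Resultant of the distributed load: 2.29 × 4.9 = 11.221 kip at 6.75 ft from A.
Moments about A: B_y·8 − (2.29·4.9)·6.75 − 25·3.5 − 10·7.1 = 0 → B_y = 234.24175/8 = 29.2802 ≈ 29.28 kip.
ΣF_y = 0: A_y + 29.2802 − 2.29·4.9 − 25 − 10 = 0 → A_y = 16.94 kip.
ΣF_x = 0: no horizontal applied forces, so A_x = 0.

A_x = 0, A_y = 16.94 kip, B_y = 29.28 kip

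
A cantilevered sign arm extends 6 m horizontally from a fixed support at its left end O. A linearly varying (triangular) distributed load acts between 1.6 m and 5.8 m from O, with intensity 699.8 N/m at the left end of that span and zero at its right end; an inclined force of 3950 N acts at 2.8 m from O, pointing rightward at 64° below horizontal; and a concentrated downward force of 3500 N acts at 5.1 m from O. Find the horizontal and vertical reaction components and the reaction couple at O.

O_x = -1732 N, O_y = 8520 N, M_O = 32200 N·m

Resultant of the triangular load: ½ × 699.8 × 4.2 = 1469.58 N, acting at 3 m from O (one-third of the span from the peak).
ΣF_x = 0: O_x + 3950·cos64° = 0 → O_x = -1732 N.
ΣF_y = 0: O_y − ½·699.8·4.2 − 3950·sin64° − 3500 = 0 → O_y = 8520 N.
ΣM about O: M_O − (½·699.8·4.2)·3 − 3950·sin64°·2.8 − 3500·5.1 = 0 → M_O = 32200 N·m.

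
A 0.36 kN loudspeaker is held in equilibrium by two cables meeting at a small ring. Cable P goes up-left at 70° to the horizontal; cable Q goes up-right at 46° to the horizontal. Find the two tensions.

ΣF_x = 0: −T_P·cos70° + T_Q·cos46° = 0 → T_Q = 0.492357·T_P.
ΣF_y = 0: T_P·sin70° + T_Q·sin46° = 0.36.
Substitute: T_P·(0.939693 + 0.492357·0.71934) = 0.36 → T_P = 0.278236 ≈ 0.2782 kN.
Then T_Q = 0.492357 × 0.278236 = 0.1370 kN.

T_P = 0.2782 kN, T_Q = 0.1370 kN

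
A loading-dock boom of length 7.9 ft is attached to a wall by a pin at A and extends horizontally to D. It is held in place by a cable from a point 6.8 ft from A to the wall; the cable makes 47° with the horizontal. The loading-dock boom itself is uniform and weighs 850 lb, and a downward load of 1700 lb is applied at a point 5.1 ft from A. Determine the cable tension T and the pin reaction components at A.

ΣM about A: T·sin47°·6.8 − 850·3.95 − 1700·5.1 = 0 → T = 12027.5/(6.8·0.731354) = 2418.46 ≈ 2418 lb.
ΣF_x = 0: A_x − T·cos47° = 0 → A_x = 2418.46 × 0.681998 = 1649 lb.
ΣF_y = 0: A_y + T·sin47° − 850 − 1700 = 0 → A_y = 2550 − 2418.46 × 0.731354 = 781.2 lb.

T = 2418 lb, A_x = 1649 lb, A_y = 781.2 lb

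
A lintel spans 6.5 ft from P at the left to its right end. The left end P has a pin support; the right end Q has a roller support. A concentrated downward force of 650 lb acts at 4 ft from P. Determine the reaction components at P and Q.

P_x = 0, P_y = 250.0 lb, Q_y = 400.0 lb

Taking moments about P: Q_y·6.5 − 650·4 = 0 → Q_y = 2600/6.5 = 400.0 lb.
ΣF_y = 0: P_y + 400 − 650 = 0 → P_y = 250.0 lb.
ΣF_x = 0: no horizontal applied forces, so P_x = 0.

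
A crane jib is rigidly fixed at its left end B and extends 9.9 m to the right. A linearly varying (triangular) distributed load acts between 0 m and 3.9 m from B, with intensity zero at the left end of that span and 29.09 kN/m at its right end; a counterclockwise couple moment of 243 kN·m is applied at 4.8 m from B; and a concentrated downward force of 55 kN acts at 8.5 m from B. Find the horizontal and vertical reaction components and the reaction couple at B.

Resultant of the triangular load: ½ × 29.09 × 3.9 = 56.7255 kN, acting at 2.6 m from B (one-third of the span from the peak).
ΣF_x = 0: B_x = 0.
ΣF_y = 0: B_y − ½·29.09·3.9 − 55 = 0 → B_y = 111.7 kN.
ΣM about B: M_B − (½·29.09·3.9)·2.6 + 243 − 55·8.5 = 0 → M_B = 372.0 kN·m.

B_x = 0, B_y = 111.7 kN, M_B = 372.0 kN·m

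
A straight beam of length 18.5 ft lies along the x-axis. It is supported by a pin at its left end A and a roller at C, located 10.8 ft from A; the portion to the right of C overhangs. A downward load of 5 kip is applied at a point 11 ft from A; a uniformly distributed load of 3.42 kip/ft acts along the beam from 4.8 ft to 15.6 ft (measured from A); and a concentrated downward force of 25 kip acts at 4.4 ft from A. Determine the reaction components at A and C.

A_x = 0, A_y = 16.77 kip, C_y = 50.16 kip

Resultant of the distributed load: 3.42 × 10.8 = 36.936 kip at 10.2 ft from A.
Moments about A: C_y·10.8 − 5·11 − (3.42·10.8)·10.2 − 25·4.4 = 0 → C_y = 541.7472/10.8 = 50.1618 ≈ 50.16 kip.
ΣF_y = 0: A_y + 50.1618 − 5 − 3.42·10.8 − 25 = 0 → A_y = 16.77 kip.
ΣF_x = 0: no horizontal applied forces, so A_x = 0.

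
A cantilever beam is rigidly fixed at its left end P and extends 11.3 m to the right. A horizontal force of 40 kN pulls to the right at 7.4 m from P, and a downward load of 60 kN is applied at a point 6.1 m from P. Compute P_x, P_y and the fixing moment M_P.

ΣF_x = 0: P_x + 40 = 0 → P_x = -40.00 kN.
ΣF_y = 0: P_y − 60 = 0 → P_y = 60.00 kN.
ΣM about P: M_P − 60·6.1 = 0 → M_P = 366.0 kN·m.

P_x = -40.00 kN, P_y = 60.00 kN, M_P = 366.0 kN·m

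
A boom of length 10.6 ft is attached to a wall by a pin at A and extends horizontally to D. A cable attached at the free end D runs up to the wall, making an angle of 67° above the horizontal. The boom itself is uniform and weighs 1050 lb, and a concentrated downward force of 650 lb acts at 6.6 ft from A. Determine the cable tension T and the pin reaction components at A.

T = 1010 lb, A_x = 394.6 lb, A_y = 770.3 lb

ΣM about A: T·sin67°·10.6 − 1050·5.3 − 650·6.6 = 0 → T = 9855/(10.6·0.920505) = 1010.01 ≈ 1010 lb.
ΣF_x = 0: A_x − T·cos67° = 0 → A_x = 1010.01 × 0.390731 = 394.6 lb.
ΣF_y = 0: A_y + T·sin67° − 1050 − 650 = 0 → A_y = 1700 − 1010.01 × 0.920505 = 770.3 lb.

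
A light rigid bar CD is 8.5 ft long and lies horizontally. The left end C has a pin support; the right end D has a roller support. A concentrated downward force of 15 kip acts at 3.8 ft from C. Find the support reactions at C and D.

C_x = 0, C_y = 8.294 kip, D_y = 6.706 kip

Taking moments about C: D_y·8.5 − 15·3.8 = 0 → D_y = 57/8.5 = 6.70588 ≈ 6.706 kip.
ΣF_y = 0: C_y + 6.70588 − 15 = 0 → C_y = 8.294 kip.
ΣF_x = 0: no horizontal applied forces, so C_x = 0.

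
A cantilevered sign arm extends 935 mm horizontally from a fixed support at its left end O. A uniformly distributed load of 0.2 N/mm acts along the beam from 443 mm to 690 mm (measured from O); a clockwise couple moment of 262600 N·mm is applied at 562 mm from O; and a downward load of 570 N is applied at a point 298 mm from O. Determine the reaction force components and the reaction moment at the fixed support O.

Resultant of the distributed load: 0.2 × 247 = 49.4 N at 566.5 mm from O.
ΣF_x = 0: O_x = 0.
ΣF_y = 0: O_y − 0.2·247 − 570 = 0 → O_y = 619.4 N.
ΣM about O: M_O − (0.2·247)·566.5 − 262600 − 570·298 = 0 → M_O = 460400 N·mm.

O_x = 0, O_y = 619.4 N, M_O = 460400 N·mm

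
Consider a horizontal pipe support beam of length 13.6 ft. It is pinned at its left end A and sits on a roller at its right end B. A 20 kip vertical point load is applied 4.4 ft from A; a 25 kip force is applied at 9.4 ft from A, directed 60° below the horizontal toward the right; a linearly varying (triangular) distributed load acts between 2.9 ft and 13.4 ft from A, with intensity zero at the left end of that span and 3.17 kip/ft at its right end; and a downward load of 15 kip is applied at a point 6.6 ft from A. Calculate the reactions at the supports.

Resultant of the triangular load: ½ × 3.17 × 10.5 = 16.6425 kip, acting at 9.9 ft from A (one-third of the span from the peak).
Moments about A: B_y·13.6 − 20·4.4 − 25·sin60°·9.4 − (½·3.17·10.5)·9.9 − 15·6.6 = 0 → B_y = 555.277/13.6 = 40.8292 ≈ 40.83 kip.
ΣF_y = 0: A_y + 40.8292 − 20 − 25·sin60° − ½·3.17·10.5 − 15 = 0 → A_y = 32.46 kip.
ΣF_x = 0: A_x + 25·cos60° = 0 → A_x = -12.50 kip.

A_x = -12.50 kip, A_y = 32.46 kip, B_y = 40.83 kip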